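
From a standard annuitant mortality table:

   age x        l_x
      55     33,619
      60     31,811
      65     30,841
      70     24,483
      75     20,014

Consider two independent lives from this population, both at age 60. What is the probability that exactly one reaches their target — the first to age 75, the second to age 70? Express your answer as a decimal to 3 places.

0.430

p₁ = l_75/l_60 = 20,014/31,811 = 0.629153; p₂ = l_70/l_60 = 24,483/31,811 = 0.769639.
P(exactly one) = p₁(1−p₂) + (1−p₁)p₂ = 0.144932 + 0.285418 = 0.430351.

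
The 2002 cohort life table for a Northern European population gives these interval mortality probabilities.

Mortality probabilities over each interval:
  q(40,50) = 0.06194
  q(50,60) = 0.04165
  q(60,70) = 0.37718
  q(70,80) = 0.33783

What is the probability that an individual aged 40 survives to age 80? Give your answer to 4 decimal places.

0.3708

The overall survival probability is (1 − 0.06194) × (1 − 0.04165) × (1 − 0.37718) × (1 − 0.33783).
= 0.93806 × 0.95835 × 0.62282 × 0.66217 = 0.370755.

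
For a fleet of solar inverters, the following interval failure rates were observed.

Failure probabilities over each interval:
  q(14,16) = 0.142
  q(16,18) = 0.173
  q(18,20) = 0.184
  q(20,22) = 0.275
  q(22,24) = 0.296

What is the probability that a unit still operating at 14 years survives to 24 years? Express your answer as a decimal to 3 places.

The overall survival probability is (1 − 0.142) × (1 − 0.173) × (1 − 0.184) × (1 − 0.275) × (1 − 0.296).
= 0.858 × 0.827 × 0.816 × 0.725 × 0.704 = 0.295525.

0.296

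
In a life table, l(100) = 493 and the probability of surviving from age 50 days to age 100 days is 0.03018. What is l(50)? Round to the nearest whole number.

l(50) = l(100) / p = 493 / 0.03018 = 16335.

16335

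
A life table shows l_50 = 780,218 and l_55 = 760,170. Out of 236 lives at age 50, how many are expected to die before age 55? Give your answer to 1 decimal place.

The relevant probability is 1 − 760,170/780,218 = 0.025695.
Expected number = 236 × 0.025695 = 6.1.

6.1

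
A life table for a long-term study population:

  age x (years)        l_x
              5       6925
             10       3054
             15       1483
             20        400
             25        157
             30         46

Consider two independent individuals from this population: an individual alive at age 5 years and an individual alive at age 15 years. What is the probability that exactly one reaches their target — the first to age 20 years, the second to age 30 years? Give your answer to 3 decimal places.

0.085

p₁ = l_20/l_5 = 400/6925 = 0.057762; p₂ = l_30/l_15 = 46/1483 = 0.031018.
P(exactly one) = p₁(1−p₂) + (1−p₁)p₂ = 0.055970 + 0.029226 = 0.085197.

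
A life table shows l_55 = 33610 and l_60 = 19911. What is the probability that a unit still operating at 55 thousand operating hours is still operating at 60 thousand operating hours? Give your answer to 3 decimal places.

0.592

The conditional survival probability is l_60/l_55 = 19911/33610 = 0.592413.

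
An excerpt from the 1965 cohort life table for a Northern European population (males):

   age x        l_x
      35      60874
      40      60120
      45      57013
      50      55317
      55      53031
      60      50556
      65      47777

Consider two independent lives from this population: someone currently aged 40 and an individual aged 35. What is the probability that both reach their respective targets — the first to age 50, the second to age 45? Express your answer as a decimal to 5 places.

p₁ = l_50/l_40 = 55317/60120 = 0.920110; p₂ = l_45/l_35 = 57013/60874 = 0.936574.
P(both) = p₁ × p₂ = 0.920110 × 0.936574 = 0.861751.

0.86175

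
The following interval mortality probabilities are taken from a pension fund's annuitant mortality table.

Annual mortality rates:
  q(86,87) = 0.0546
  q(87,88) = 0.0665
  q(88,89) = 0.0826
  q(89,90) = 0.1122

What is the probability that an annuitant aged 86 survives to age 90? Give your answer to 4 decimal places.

0.7188

The overall survival probability is (1 − 0.0546) × (1 − 0.0665) × (1 − 0.0826) × (1 − 0.1122).
= 0.9454 × 0.9335 × 0.9174 × 0.8878 = 0.718793.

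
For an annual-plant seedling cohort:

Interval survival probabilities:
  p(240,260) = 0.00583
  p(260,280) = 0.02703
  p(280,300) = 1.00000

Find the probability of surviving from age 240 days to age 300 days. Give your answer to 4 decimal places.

Survival from 240 to 300 is the product of surviving each interval: 0.00583 × 0.02703 × 1.00000.
= 0.000158.

0.0002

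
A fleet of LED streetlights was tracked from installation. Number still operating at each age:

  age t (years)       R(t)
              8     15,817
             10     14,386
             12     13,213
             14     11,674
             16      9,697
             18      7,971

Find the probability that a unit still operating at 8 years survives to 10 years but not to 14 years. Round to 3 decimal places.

0.171

This is the probability of reaching 10 but not 14, conditional on being operational at 8: (R(10) − R(14)) / R(8).
= (14,386 − 11,674) / 15,817 = 2,712 / 15,817 = 0.171461.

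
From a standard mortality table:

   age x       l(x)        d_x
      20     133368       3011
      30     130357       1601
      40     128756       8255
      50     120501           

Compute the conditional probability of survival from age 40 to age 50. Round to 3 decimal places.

0.936

The conditional survival probability is l(50)/l(40) = 120501/128756 = 0.935886.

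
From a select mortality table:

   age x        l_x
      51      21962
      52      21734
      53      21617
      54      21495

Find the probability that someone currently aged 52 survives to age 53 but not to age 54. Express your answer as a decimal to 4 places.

0.0056

This is the probability of reaching 53 but not 54, conditional on being alive at 52: (l_53 − l_54) / l_52.
= (21617 − 21495) / 21734 = 122 / 21734 = 0.005613.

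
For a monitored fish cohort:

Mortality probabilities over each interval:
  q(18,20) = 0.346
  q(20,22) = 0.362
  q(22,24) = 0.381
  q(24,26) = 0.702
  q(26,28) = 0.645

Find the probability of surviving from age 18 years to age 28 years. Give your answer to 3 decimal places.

The overall survival probability is (1 − 0.346) × (1 − 0.362) × (1 − 0.381) × (1 − 0.702) × (1 − 0.645).
= 0.654 × 0.638 × 0.619 × 0.298 × 0.355 = 0.027323.

0.027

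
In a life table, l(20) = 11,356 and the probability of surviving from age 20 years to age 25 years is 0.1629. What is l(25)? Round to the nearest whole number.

l(25) = l(20) × p = 11,356 × 0.1629 = 1850.

1850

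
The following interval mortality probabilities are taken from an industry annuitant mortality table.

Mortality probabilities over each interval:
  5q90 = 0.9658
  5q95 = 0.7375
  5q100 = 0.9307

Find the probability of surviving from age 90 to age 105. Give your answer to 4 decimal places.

0.0006

Survival from 90 to 105 is the product of surviving each interval: (1 − 0.9658) × (1 − 0.7375) × (1 − 0.9307).
= 0.0342 × 0.2625 × 0.0693 = 0.000622.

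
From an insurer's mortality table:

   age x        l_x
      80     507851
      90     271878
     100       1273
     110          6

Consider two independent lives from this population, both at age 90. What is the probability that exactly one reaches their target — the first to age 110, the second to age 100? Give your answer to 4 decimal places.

p₁ = l_110/l_90 = 6/271878 = 0.000022; p₂ = l_100/l_90 = 1273/271878 = 0.004682.
P(exactly one) = p₁(1−p₂) + (1−p₁)p₂ = 0.000022 + 0.004682 = 0.004704.

0.0047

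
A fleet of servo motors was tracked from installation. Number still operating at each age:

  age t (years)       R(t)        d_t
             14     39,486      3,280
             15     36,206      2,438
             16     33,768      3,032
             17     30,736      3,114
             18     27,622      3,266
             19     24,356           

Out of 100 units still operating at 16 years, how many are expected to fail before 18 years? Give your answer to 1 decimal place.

18.2

The relevant probability is 1 − 27,622/33,768 = 0.182007.
Expected number = 100 × 0.182007 = 18.2.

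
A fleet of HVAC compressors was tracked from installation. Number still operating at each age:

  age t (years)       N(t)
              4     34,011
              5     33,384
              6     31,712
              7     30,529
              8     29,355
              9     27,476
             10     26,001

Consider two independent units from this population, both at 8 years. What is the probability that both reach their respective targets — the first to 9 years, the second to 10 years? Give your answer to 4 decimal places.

p₁ = N(9)/N(8) = 27,476/29,355 = 0.935990; p₂ = N(10)/N(8) = 26,001/29,355 = 0.885743.
P(both) = p₁ × p₂ = 0.935990 × 0.885743 = 0.829047.

0.8290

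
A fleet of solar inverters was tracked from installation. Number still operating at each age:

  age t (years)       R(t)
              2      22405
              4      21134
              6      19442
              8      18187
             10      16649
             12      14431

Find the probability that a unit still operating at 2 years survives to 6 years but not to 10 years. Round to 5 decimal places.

0.12466

This is the probability of reaching 6 but not 10, conditional on being operational at 2: (R(6) − R(10)) / R(2).
= (19442 − 16649) / 22405 = 2793 / 22405 = 0.124660.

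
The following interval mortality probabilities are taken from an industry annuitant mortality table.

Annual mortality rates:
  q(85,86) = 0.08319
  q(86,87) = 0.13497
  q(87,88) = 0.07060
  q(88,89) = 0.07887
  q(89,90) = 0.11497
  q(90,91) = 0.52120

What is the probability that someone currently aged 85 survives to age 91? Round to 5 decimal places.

The overall survival probability is (1 − 0.08319) × (1 − 0.13497) × (1 − 0.07060) × (1 − 0.07887) × (1 − 0.11497) × (1 − 0.52120).
= 0.91681 × 0.86503 × 0.92940 × 0.92113 × 0.88503 × 0.47880 = 0.287704.

0.28770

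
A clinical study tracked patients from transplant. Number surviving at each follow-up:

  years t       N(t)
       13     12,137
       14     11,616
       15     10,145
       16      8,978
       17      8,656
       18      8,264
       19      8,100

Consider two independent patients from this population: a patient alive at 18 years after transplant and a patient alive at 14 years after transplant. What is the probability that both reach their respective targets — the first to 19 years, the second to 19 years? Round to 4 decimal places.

p₁ = N(19)/N(18) = 8,100/8,264 = 0.980155; p₂ = N(19)/N(14) = 8,100/11,616 = 0.697314.
P(both) = p₁ × p₂ = 0.980155 × 0.697314 = 0.683476.

0.6835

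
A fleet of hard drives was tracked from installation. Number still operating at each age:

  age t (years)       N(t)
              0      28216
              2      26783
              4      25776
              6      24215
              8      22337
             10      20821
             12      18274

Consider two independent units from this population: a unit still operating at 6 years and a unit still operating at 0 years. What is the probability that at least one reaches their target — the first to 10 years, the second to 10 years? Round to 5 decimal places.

0.96327

p₁ = N(10)/N(6) = 20821/24215 = 0.859839; p₂ = N(10)/N(0) = 20821/28216 = 0.737915.
P(at least one) = 1 − (1−p₁)(1−p₂) = 1 − 0.140161 × 0.262085 = 0.963266.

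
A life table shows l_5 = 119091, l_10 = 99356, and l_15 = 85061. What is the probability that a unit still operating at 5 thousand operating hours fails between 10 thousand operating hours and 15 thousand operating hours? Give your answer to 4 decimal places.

0.1200

This is the probability of reaching 10 but not 15, conditional on being operational at 5: (l_10 − l_15) / l_5.
= (99356 − 85061) / 119091 = 14295 / 119091 = 0.120034.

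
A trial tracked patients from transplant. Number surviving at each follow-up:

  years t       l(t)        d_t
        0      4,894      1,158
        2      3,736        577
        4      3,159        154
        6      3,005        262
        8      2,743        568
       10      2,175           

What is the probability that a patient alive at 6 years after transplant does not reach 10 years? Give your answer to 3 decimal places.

P(die before 10 | alive at 6) = 1 − l(10)/l(6) = 1 − 2,175/3,005 = (830)/3,005 = 0.276206.

0.276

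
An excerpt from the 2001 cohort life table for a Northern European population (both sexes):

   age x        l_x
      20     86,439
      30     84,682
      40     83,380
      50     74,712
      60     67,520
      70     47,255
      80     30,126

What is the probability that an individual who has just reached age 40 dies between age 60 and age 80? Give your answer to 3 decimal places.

We want 20|20q40 = (l_60 − l_80)/l_40.
This is the probability of reaching 60 but not 80, conditional on being alive at 40: (l_60 − l_80) / l_40.
= (67,520 − 30,126) / 83,380 = 37,394 / 83,380 = 0.448477.

0.448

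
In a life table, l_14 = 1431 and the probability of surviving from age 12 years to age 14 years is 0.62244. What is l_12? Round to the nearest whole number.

l_12 = l_14 / p = 1431 / 0.62244 = 2299.

2299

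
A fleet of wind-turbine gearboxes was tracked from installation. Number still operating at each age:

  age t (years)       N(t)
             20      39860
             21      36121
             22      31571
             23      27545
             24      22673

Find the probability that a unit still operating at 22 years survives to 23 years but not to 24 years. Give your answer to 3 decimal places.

This is the probability of reaching 23 but not 24, conditional on being operational at 22: (N(23) − N(24)) / N(22).
= (27545 − 22673) / 31571 = 4872 / 31571 = 0.154319.

0.154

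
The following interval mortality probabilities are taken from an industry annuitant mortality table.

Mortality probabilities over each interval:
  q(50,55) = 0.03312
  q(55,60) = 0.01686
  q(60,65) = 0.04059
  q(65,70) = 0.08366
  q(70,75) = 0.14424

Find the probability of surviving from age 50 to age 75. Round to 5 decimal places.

Chaining the interval survival probabilities: (1 − 0.03312) × (1 − 0.01686) × (1 − 0.04059) × (1 − 0.08366) × (1 − 0.14424).
= 0.96688 × 0.98314 × 0.95941 × 0.91634 × 0.85576 = 0.715156.

0.71516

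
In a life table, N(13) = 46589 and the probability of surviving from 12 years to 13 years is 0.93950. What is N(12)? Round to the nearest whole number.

49589

N(12) = N(13) / p = 46589 / 0.93950 = 49589.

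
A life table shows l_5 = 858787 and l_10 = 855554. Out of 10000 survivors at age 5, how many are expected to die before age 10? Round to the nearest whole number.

The relevant probability is 1 − 855554/858787 = 0.003765.
Expected number = 10000 × 0.003765 = 38.

38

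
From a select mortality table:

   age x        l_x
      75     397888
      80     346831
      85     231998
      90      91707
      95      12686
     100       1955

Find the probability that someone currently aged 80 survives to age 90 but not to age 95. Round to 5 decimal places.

0.22784

We want 10|5q80 = (l_90 − l_95)/l_80.
This is the probability of reaching 90 but not 95, conditional on being alive at 80: (l_90 − l_95) / l_80.
= (91707 − 12686) / 346831 = 79021 / 346831 = 0.227837.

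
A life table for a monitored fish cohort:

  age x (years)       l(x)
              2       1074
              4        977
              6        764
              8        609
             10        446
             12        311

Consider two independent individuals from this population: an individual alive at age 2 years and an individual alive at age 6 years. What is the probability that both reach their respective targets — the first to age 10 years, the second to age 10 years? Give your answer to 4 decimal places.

0.2424

p₁ = l(10)/l(2) = 446/1074 = 0.415270; p₂ = l(10)/l(6) = 446/764 = 0.583770.
P(both) = p₁ × p₂ = 0.415270 × 0.583770 = 0.242422.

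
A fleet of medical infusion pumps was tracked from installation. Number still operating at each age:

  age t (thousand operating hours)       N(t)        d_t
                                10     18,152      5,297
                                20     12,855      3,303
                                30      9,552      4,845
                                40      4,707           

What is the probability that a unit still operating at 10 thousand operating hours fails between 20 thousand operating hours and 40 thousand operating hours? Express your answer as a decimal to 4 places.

This is the probability of reaching 20 but not 40, conditional on being operational at 10: (N(20) − N(40)) / N(10).
= (12,855 − 4,707) / 18,152 = 8,148 / 18,152 = 0.448876.

0.4489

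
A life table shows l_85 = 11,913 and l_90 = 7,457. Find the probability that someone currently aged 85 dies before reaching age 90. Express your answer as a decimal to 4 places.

0.3740

P(die before 90 | alive at 85) = 1 − l_90/l_85 = 1 − 7,457/11,913 = (4,456)/11,913 = 0.374045.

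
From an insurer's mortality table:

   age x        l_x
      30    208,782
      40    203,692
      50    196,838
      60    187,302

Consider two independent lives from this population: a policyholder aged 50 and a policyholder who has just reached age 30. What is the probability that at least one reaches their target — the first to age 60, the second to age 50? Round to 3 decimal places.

p₁ = l_60/l_50 = 187,302/196,838 = 0.951554; p₂ = l_50/l_30 = 196,838/208,782 = 0.942792.
P(at least one) = 1 − (1−p₁)(1−p₂) = 1 − 0.048446 × 0.057208 = 0.997229.

0.997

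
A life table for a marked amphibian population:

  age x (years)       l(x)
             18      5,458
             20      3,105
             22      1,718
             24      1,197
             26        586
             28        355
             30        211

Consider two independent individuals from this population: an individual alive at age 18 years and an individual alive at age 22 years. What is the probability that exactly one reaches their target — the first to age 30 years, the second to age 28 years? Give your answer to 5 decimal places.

p₁ = l(30)/l(18) = 211/5,458 = 0.038659; p₂ = l(28)/l(22) = 355/1,718 = 0.206636.
P(exactly one) = p₁(1−p₂) + (1−p₁)p₂ = 0.030671 + 0.198648 = 0.229318.

0.22932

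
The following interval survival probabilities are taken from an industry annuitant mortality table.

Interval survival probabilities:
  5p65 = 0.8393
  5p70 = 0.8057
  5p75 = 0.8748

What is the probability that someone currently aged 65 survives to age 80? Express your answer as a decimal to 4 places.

0.5916

Chaining the interval survival probabilities: 0.8393 × 0.8057 × 0.8748.
= 0.591561.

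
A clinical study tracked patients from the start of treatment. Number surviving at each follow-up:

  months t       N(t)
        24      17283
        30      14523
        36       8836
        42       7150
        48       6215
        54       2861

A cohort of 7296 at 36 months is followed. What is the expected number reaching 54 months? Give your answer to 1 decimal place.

2362.4

The relevant probability is 2861/8836 = 0.323789.
Expected number = 7296 × 0.323789 = 2362.4.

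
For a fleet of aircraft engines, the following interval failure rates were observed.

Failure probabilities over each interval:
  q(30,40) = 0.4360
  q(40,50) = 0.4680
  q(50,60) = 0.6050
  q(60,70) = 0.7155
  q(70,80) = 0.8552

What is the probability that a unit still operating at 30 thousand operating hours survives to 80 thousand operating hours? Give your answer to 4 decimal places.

0.0049

Survival from 30 to 80 is the product of surviving each interval: (1 − 0.4360) × (1 − 0.4680) × (1 − 0.6050) × (1 − 0.7155) × (1 − 0.8552).
= 0.5640 × 0.5320 × 0.3950 × 0.2845 × 0.1448 = 0.004882.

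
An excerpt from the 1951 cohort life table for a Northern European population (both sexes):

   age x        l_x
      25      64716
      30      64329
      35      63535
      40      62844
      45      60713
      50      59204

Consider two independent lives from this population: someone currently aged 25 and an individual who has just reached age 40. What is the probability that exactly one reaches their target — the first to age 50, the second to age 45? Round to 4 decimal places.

p₁ = l_50/l_25 = 59204/64716 = 0.914828; p₂ = l_45/l_40 = 60713/62844 = 0.966091.
P(exactly one) = p₁(1−p₂) + (1−p₁)p₂ = 0.031021 + 0.082284 = 0.113305.

0.1133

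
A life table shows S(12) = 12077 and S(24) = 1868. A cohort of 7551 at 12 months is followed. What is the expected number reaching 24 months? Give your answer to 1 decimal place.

1167.9

The relevant probability is 1868/12077 = 0.154674.
Expected number = 7551 × 0.154674 = 1167.9.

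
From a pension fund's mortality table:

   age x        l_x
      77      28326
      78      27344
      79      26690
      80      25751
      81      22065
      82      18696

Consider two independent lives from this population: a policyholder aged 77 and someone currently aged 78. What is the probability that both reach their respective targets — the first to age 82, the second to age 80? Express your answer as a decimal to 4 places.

0.6216

p₁ = l_82/l_77 = 18696/28326 = 0.660030; p₂ = l_80/l_78 = 25751/27344 = 0.941742.
P(both) = p₁ × p₂ = 0.660030 × 0.941742 = 0.621578.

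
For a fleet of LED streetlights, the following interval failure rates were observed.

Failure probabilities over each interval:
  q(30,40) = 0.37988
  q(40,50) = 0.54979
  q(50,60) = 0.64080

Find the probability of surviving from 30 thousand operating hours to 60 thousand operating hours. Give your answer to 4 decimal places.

P(survive 30→60) = (1 − 0.37988) × (1 − 0.54979) × (1 − 0.64080).
= 0.62012 × 0.45021 × 0.35920 = 0.100283.

0.1003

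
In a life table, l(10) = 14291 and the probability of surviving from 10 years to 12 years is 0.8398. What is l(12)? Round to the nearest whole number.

l(12) = l(10) × p = 14291 × 0.8398 = 12002.

12002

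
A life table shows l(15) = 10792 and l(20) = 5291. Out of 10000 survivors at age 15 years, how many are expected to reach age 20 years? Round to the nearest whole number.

4903

The relevant probability is 5291/10792 = 0.490271.
Expected number = 10000 × 0.490271 = 4903.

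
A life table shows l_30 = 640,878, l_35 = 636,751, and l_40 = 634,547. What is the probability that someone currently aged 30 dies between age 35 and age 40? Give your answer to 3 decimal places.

0.003

We want 5|5q30 = (l_35 − l_40)/l_30.
This is the probability of reaching 35 but not 40, conditional on being alive at 30: (l_35 − l_40) / l_30.
= (636,751 − 634,547) / 640,878 = 2,204 / 640,878 = 0.003439.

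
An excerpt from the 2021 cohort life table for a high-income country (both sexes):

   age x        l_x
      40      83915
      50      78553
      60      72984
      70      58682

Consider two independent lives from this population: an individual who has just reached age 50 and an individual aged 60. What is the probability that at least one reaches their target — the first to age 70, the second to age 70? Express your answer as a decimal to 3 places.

p₁ = l_70/l_50 = 58682/78553 = 0.747037; p₂ = l_70/l_60 = 58682/72984 = 0.804039.
P(at least one) = 1 − (1−p₁)(1−p₂) = 1 − 0.252963 × 0.195961 = 0.950429.

0.950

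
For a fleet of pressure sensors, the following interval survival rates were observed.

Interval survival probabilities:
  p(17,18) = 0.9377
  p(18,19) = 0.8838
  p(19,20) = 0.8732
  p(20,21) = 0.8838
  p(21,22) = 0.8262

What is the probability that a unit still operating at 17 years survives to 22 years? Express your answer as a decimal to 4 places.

0.5284

Survival from 17 to 22 is the product of surviving each interval: 0.9377 × 0.8838 × 0.8732 × 0.8838 × 0.8262.
= 0.528410.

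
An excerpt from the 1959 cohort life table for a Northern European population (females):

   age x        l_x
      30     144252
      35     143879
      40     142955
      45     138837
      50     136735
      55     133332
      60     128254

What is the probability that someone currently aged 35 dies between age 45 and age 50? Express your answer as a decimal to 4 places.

0.0146

We want 10|5q35 = (l_45 − l_50)/l_35.
This is the probability of reaching 45 but not 50, conditional on being alive at 35: (l_45 − l_50) / l_35.
= (138837 − 136735) / 143879 = 2102 / 143879 = 0.014609.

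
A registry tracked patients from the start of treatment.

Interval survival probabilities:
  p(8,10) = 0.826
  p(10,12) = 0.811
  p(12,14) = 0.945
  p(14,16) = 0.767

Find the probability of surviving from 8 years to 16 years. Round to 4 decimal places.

0.4855

Chaining the interval survival probabilities: 0.826 × 0.811 × 0.945 × 0.767.
= 0.485543.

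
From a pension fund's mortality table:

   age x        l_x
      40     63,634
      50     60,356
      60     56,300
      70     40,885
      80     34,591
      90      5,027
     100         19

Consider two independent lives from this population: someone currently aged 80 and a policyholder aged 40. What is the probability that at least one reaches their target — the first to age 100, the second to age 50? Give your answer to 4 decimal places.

p₁ = l_100/l_80 = 19/34,591 = 0.000549; p₂ = l_50/l_40 = 60,356/63,634 = 0.948487.
P(at least one) = 1 − (1−p₁)(1−p₂) = 1 − 0.999451 × 0.051513 = 0.948515.

0.9485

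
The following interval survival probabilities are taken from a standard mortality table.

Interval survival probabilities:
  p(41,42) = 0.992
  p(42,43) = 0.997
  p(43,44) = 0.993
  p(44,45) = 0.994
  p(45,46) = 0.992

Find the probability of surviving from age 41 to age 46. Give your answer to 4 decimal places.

0.9684

Chaining the interval survival probabilities: 0.992 × 0.997 × 0.993 × 0.994 × 0.992.
= 0.968399.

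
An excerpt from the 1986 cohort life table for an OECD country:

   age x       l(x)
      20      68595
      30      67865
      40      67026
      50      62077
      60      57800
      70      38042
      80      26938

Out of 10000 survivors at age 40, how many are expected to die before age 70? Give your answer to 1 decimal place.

The relevant probability is 1 − 38042/67026 = 0.432429.
Expected number = 10000 × 0.432429 = 4324.3.

4324.3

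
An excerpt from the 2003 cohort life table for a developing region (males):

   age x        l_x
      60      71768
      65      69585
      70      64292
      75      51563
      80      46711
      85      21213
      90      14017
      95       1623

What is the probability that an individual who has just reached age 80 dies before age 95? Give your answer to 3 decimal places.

0.965

P(die before 95 | alive at 80) = 1 − l_95/l_80 = 1 − 1623/46711 = (45088)/46711 = 0.965254.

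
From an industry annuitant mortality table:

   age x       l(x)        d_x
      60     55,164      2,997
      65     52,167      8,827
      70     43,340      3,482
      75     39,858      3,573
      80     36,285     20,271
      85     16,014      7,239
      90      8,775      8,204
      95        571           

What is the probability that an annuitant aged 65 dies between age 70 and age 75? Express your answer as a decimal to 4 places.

0.0667

This is the probability of reaching 70 but not 75, conditional on being alive at 65: (l(70) − l(75)) / l(65).
= (43,340 − 39,858) / 52,167 = 3,482 / 52,167 = 0.066747.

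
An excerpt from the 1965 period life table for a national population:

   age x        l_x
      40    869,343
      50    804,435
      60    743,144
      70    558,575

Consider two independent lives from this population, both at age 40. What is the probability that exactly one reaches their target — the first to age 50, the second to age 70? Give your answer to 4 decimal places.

p₁ = l_50/l_40 = 804,435/869,343 = 0.925337; p₂ = l_70/l_40 = 558,575/869,343 = 0.642525.
P(exactly one) = p₁(1−p₂) + (1−p₁)p₂ = 0.330785 + 0.047973 = 0.378758.

0.3788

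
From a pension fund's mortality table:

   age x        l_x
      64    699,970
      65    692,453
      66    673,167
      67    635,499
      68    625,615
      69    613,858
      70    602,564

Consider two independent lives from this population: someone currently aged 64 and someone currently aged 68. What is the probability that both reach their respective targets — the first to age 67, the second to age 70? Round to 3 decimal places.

0.874

p₁ = l_67/l_64 = 635,499/699,970 = 0.907895; p₂ = l_70/l_68 = 602,564/625,615 = 0.963155.
P(both) = p₁ × p₂ = 0.907895 × 0.963155 = 0.874444.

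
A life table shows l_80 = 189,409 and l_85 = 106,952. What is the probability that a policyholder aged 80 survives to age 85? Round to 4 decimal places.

0.5647

We want 5p80 = l_85/l_80.
The conditional survival probability is l_85/l_80 = 106,952/189,409 = 0.564662.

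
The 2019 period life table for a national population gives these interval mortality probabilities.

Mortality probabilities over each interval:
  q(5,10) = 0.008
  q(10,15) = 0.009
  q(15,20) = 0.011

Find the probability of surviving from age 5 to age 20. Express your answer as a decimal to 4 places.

0.9723

Survival from 5 to 20 is the product of surviving each interval: (1 − 0.008) × (1 − 0.009) × (1 − 0.011).
= 0.992 × 0.991 × 0.989 = 0.972258.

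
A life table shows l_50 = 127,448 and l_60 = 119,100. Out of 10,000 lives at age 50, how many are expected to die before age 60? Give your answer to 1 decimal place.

655.0

The relevant probability is 1 − 119,100/127,448 = 0.065501.
Expected number = 10,000 × 0.065501 = 655.0.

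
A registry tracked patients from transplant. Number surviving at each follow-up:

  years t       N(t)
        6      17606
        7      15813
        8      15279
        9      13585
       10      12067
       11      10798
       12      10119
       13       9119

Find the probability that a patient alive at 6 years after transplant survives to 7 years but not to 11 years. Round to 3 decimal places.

0.285

This is the probability of reaching 7 but not 11, conditional on being alive at 6: (N(7) − N(11)) / N(6).
= (15813 − 10798) / 17606 = 5015 / 17606 = 0.284846.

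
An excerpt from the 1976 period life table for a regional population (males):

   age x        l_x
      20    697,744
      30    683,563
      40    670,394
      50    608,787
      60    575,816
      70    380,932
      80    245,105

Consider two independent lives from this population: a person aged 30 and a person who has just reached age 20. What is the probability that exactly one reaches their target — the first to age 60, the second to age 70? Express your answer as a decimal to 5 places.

p₁ = l_60/l_30 = 575,816/683,563 = 0.842374; p₂ = l_70/l_20 = 380,932/697,744 = 0.545948.
P(exactly one) = p₁(1−p₂) + (1−p₁)p₂ = 0.382482 + 0.086056 = 0.468537.

0.46854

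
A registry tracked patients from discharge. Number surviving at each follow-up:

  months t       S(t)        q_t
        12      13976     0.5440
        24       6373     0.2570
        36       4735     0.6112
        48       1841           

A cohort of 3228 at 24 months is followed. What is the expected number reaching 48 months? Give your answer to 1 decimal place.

The relevant probability is 1841/6373 = 0.288875.
Expected number = 3228 × 0.288875 = 932.5.

932.5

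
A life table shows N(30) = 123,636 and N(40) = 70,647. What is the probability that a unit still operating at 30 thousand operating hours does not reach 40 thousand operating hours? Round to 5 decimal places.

0.42859

P(fail before 40 | operational at 30) = 1 − N(40)/N(30) = 1 − 70,647/123,636 = (52,989)/123,636 = 0.428589.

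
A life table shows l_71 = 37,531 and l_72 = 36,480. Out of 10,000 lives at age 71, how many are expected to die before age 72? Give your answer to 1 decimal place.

280.0

The relevant probability is 1 − 36,480/37,531 = 0.028004.
Expected number = 10,000 × 0.028004 = 280.0.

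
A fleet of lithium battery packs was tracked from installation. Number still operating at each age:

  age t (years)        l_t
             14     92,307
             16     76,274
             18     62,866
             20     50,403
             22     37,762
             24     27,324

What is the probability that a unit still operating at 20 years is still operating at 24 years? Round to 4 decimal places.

0.5421

The conditional survival probability is l_24/l_20 = 27,324/50,403 = 0.542111.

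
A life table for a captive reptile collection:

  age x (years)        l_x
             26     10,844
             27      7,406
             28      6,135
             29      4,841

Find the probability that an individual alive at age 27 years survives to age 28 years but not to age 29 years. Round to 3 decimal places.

0.175

This is the probability of reaching 28 but not 29, conditional on being alive at 27: (l_28 − l_29) / l_27.
= (6,135 − 4,841) / 7,406 = 1,294 / 7,406 = 0.174723.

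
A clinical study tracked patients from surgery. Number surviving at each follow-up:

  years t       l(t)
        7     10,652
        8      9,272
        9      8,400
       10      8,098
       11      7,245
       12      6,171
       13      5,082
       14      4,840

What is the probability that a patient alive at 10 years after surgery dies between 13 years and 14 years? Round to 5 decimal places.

0.02988

This is the probability of reaching 13 but not 14, conditional on being alive at 10: (l(13) − l(14)) / l(10).
= (5,082 − 4,840) / 8,098 = 242 / 8,098 = 0.029884.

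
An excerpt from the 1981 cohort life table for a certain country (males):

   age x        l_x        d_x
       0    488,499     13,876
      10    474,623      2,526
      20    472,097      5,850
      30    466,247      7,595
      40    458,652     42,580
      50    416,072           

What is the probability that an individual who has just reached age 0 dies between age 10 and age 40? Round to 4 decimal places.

0.0327

We want 10|30q0 = (l_10 − l_40)/l_0.
This is the probability of reaching 10 but not 40, conditional on being alive at 0: (l_10 − l_40) / l_0.
= (474,623 − 458,652) / 488,499 = 15,971 / 488,499 = 0.032694.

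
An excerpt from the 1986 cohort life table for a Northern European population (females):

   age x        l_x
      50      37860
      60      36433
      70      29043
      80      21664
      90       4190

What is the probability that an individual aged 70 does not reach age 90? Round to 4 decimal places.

P(die before 90 | alive at 70) = 1 − l_90/l_70 = 1 − 4190/29043 = (24853)/29043 = 0.855731.

0.8557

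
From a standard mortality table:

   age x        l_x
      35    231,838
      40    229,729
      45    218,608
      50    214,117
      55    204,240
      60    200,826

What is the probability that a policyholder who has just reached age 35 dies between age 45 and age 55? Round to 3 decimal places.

0.062

We want 10|10q35 = (l_45 − l_55)/l_35.
This is the probability of reaching 45 but not 55, conditional on being alive at 35: (l_45 − l_55) / l_35.
= (218,608 − 204,240) / 231,838 = 14,368 / 231,838 = 0.061974.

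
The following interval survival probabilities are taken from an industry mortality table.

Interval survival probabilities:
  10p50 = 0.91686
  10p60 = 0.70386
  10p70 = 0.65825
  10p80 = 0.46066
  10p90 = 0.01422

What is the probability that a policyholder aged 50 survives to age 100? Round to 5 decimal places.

0.00278

Chaining the interval survival probabilities: 0.91686 × 0.70386 × 0.65825 × 0.46066 × 0.01422.
= 0.002783.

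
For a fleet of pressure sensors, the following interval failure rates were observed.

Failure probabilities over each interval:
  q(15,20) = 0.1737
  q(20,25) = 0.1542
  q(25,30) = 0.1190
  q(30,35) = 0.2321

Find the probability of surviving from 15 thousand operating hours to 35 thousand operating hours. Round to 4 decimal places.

0.4728

The overall survival probability is (1 − 0.1737) × (1 − 0.1542) × (1 − 0.1190) × (1 − 0.2321).
= 0.8263 × 0.8458 × 0.8810 × 0.7679 = 0.472809.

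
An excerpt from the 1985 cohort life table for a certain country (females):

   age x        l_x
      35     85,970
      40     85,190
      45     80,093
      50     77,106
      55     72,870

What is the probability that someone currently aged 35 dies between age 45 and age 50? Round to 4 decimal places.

We want 10|5q35 = (l_45 − l_50)/l_35.
This is the probability of reaching 45 but not 50, conditional on being alive at 35: (l_45 − l_50) / l_35.
= (80,093 − 77,106) / 85,970 = 2,987 / 85,970 = 0.034745.

0.0347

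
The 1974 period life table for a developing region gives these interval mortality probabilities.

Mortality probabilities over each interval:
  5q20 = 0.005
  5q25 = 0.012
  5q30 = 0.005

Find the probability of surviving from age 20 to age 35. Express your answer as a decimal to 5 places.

0.97814

15p20 = (1 − 0.005) × (1 − 0.012) × (1 − 0.005).
= 0.995 × 0.988 × 0.995 = 0.978145.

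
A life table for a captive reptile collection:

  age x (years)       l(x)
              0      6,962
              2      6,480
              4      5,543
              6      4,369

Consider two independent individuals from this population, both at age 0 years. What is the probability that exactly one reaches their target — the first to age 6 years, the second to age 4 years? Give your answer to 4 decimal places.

0.4244

p₁ = l(6)/l(0) = 4,369/6,962 = 0.627550; p₂ = l(4)/l(0) = 5,543/6,962 = 0.796179.
P(exactly one) = p₁(1−p₂) + (1−p₁)p₂ = 0.127908 + 0.296537 = 0.424445.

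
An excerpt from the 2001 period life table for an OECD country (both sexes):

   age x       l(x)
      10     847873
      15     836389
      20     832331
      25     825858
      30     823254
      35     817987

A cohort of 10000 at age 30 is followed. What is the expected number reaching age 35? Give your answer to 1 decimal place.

9936.0

The relevant probability is 817987/823254 = 0.993602.
Expected number = 10000 × 0.993602 = 9936.0.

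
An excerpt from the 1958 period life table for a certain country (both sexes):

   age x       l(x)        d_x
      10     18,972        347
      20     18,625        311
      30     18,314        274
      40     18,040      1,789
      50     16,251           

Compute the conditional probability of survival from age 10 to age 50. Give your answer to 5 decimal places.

0.85658

The conditional survival probability is l(50)/l(10) = 16,251/18,972 = 0.856578.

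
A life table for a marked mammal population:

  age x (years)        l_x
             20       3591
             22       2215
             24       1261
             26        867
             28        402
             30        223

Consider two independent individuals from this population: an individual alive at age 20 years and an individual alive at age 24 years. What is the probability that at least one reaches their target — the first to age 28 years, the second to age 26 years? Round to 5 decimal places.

p₁ = l_28/l_20 = 402/3591 = 0.111947; p₂ = l_26/l_24 = 867/1261 = 0.687550.
P(at least one) = 1 − (1−p₁)(1−p₂) = 1 − 0.888053 × 0.312450 = 0.722528.

0.72253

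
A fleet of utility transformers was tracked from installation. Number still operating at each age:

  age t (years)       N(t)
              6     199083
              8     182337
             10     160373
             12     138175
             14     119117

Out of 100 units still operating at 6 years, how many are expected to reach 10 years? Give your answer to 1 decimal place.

The relevant probability is 160373/199083 = 0.805558.
Expected number = 100 × 0.805558 = 80.6.

80.6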